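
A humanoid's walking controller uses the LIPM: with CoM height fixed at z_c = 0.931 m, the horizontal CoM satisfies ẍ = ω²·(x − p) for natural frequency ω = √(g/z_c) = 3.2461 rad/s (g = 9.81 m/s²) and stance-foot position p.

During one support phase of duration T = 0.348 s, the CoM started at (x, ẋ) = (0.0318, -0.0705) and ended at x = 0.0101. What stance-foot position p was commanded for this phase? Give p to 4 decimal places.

p = 0.0200

ωT = 3.2461·0.348 = 1.129643; cosh(ωT) = 1.708850, sinh(ωT) = 1.385701
x(T) = p + (x₀−p)·cosh(ωT) + (ẋ₀/ω)·sinh(ωT) ⇒ p·(1 − cosh) = x(T) − x₀·cosh − (ẋ₀/ω)·sinh
numerator   = 0.0101 − (0.0318)·1.708850 − (-0.0705/3.2461)·1.385701 = -0.014146
denominator = 1 − 1.708850 = -0.708850
p = -0.014146 / -0.708850 = 0.0200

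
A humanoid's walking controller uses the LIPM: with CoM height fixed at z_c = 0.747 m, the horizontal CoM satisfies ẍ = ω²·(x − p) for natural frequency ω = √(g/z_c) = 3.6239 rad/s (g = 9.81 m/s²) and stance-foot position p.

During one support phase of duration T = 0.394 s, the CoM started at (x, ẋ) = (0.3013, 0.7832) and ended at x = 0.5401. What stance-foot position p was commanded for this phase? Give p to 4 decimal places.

p = 0.4556

ωT = 3.6239·0.394 = 1.427817; cosh(ωT) = 2.204709, sinh(ωT) = 1.964877
x(T) = p + (x₀−p)·cosh(ωT) + (ẋ₀/ω)·sinh(ωT) ⇒ p·(1 − cosh) = x(T) − x₀·cosh − (ẋ₀/ω)·sinh
numerator   = 0.5401 − (0.3013)·2.204709 − (0.7832/3.6239)·1.964877 = -0.548829
denominator = 1 − 2.204709 = -1.204709
p = -0.548829 / -1.204709 = 0.4556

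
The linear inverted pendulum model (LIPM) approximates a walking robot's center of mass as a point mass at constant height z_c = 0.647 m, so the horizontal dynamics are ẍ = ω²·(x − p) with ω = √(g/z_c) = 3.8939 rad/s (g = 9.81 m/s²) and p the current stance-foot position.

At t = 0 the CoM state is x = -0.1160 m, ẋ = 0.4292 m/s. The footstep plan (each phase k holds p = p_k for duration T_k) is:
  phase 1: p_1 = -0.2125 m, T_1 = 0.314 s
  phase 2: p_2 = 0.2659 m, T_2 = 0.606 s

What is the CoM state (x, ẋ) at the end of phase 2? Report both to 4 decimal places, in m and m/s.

x = 1.4273, ẋ = 4.6999

phase 1: p=-0.2125, T=0.314, ωT=1.222685, cosh=1.845366, sinh=1.550927; start (x,ẋ)=(-0.116000, 0.429200) → end (x,ẋ)=(0.136527, 1.374810)
phase 2: p=0.2659, T=0.606, ωT=2.359703, cosh=5.341129, sinh=5.246681; start (x,ẋ)=(0.136527, 1.374810) → end (x,ẋ)=(1.427333, 4.699933)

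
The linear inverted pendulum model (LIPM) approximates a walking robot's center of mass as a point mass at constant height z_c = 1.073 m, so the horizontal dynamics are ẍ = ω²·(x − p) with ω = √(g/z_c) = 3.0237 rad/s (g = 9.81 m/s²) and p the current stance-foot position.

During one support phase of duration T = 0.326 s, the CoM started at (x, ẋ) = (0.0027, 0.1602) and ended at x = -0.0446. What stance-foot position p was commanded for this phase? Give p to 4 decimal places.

p = 0.2086

ωT = 3.0237·0.326 = 0.985726; cosh(ωT) = 1.526463, sinh(ωT) = 1.153295
x(T) = p + (x₀−p)·cosh(ωT) + (ẋ₀/ω)·sinh(ωT) ⇒ p·(1 − cosh) = x(T) − x₀·cosh − (ẋ₀/ω)·sinh
numerator   = -0.0446 − (0.0027)·1.526463 − (0.1602/3.0237)·1.153295 = -0.109825
denominator = 1 − 1.526463 = -0.526463
p = -0.109825 / -0.526463 = 0.2086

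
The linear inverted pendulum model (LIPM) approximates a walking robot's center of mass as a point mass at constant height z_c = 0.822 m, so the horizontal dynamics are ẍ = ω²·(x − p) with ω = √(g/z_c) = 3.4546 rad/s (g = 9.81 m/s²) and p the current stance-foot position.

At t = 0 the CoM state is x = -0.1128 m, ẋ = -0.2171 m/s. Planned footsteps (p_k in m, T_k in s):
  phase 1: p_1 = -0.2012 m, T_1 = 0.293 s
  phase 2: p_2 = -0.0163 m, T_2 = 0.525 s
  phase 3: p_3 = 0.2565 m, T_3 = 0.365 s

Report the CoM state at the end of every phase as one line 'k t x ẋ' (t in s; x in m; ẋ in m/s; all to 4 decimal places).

phase 1: p=-0.2012, T=0.293, ωT=1.012198, cosh=1.557531, sinh=1.194111; start (x,ẋ)=(-0.112800, -0.217100) → end (x,ẋ)=(-0.138557, 0.026526)
phase 2: p=-0.0163, T=0.525, ωT=1.813665, cosh=3.147969, sinh=2.984914; start (x,ẋ)=(-0.138557, 0.026526) → end (x,ẋ)=(-0.378241, -1.177170)
phase 3: p=0.2565, T=0.365, ωT=1.260929, cosh=1.906044, sinh=1.622654; start (x,ẋ)=(-0.378241, -1.177170) → end (x,ẋ)=(-1.506271, -5.801856)

1 0.2930 -0.1386 0.0265
2 0.8180 -0.3782 -1.1772
3 1.1830 -1.5063 -5.8019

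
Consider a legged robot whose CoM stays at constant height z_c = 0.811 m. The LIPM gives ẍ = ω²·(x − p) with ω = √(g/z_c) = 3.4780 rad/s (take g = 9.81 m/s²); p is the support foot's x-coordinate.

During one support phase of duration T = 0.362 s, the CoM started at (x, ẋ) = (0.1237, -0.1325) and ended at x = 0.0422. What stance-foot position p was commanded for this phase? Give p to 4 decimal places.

ωT = 3.4780·0.362 = 1.259036; cosh(ωT) = 1.902976, sinh(ωT) = 1.619049
x(T) = p + (x₀−p)·cosh(ωT) + (ẋ₀/ω)·sinh(ωT) ⇒ p·(1 − cosh) = x(T) − x₀·cosh − (ẋ₀/ω)·sinh
numerator   = 0.0422 − (0.1237)·1.902976 − (-0.1325/3.4780)·1.619049 = -0.131518
denominator = 1 − 1.902976 = -0.902976
p = -0.131518 / -0.902976 = 0.1456

p = 0.1456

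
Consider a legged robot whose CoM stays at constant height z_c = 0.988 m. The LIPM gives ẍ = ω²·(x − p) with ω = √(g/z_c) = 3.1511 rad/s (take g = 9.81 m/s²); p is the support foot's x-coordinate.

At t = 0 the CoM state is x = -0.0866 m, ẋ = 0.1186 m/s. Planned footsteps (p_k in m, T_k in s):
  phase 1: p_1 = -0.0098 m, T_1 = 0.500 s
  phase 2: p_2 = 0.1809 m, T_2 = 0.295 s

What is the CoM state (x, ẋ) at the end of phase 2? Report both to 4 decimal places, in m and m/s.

phase 1: p=-0.0098, T=0.500, ωT=1.575550, cosh=2.520146, sinh=2.313253; start (x,ẋ)=(-0.086600, 0.118600) → end (x,ẋ)=(-0.116282, -0.260928)
phase 2: p=0.1809, T=0.295, ωT=0.929574, cosh=1.464076, sinh=1.069355; start (x,ẋ)=(-0.116282, -0.260928) → end (x,ẋ)=(-0.342745, -1.383416)

x = -0.3427, ẋ = -1.3834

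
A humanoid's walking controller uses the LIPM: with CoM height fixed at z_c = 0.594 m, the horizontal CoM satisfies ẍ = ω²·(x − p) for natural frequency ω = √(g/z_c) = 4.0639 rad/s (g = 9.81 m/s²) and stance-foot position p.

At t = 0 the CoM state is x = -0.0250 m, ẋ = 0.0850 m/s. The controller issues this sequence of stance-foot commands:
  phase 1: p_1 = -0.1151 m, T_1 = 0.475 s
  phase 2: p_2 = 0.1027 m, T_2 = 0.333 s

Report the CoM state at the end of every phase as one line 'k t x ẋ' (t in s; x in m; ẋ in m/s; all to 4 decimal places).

1 0.4750 0.2725 1.5343
2 0.8080 1.1349 4.4131

phase 1: p=-0.1151, T=0.475, ωT=1.930353, cosh=3.518518, sinh=3.373421; start (x,ẋ)=(-0.025000, 0.085000) → end (x,ẋ)=(0.272477, 1.534277)
phase 2: p=0.1027, T=0.333, ωT=1.353279, cosh=2.064243, sinh=1.805851; start (x,ẋ)=(0.272477, 1.534277) → end (x,ẋ)=(1.134937, 4.413076)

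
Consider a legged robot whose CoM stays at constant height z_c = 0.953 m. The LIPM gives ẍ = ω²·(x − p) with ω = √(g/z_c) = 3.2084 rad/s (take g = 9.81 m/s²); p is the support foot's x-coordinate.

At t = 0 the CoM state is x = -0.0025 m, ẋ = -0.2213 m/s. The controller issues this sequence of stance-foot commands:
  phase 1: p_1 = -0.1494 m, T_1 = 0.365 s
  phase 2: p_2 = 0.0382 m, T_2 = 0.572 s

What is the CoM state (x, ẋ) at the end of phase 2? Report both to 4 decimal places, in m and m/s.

phase 1: p=-0.1494, T=0.365, ωT=1.171066, cosh=1.767733, sinh=1.457696; start (x,ẋ)=(-0.002500, -0.221300) → end (x,ẋ)=(0.009735, 0.295833)
phase 2: p=0.0382, T=0.572, ωT=1.835205, cosh=3.212999, sinh=3.053418; start (x,ẋ)=(0.009735, 0.295833) → end (x,ẋ)=(0.228285, 0.671653)

x = 0.2283, ẋ = 0.6717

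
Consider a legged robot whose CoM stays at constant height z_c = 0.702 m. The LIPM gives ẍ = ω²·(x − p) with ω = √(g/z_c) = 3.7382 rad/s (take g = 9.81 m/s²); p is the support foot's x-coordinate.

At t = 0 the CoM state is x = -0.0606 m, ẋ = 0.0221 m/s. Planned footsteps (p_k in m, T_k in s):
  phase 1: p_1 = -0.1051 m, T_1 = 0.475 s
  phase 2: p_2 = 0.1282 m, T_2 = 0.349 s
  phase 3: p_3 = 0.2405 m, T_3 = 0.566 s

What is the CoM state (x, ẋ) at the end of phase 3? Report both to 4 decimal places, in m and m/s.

x = 0.7480, ẋ = 1.9754

phase 1: p=-0.1051, T=0.475, ωT=1.775645, cosh=3.036731, sinh=2.867357; start (x,ẋ)=(-0.060600, 0.022100) → end (x,ẋ)=(0.046986, 0.544096)
phase 2: p=0.1282, T=0.349, ωT=1.304632, cosh=1.978802, sinh=1.707530; start (x,ẋ)=(0.046986, 0.544096) → end (x,ẋ)=(0.216025, 0.558264)
phase 3: p=0.2405, T=0.566, ωT=2.115821, cosh=4.208465, sinh=4.087931; start (x,ẋ)=(0.216025, 0.558264) → end (x,ẋ)=(0.747992, 1.975426)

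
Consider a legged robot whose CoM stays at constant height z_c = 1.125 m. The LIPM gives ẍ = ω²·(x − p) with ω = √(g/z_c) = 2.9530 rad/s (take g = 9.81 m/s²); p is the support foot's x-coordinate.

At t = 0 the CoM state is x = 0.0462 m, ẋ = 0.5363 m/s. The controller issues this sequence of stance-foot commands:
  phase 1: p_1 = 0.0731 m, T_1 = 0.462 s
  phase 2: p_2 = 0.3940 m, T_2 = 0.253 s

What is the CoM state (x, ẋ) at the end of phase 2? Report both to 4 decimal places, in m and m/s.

phase 1: p=0.0731, T=0.462, ωT=1.364286, cosh=2.084246, sinh=1.828683; start (x,ẋ)=(0.046200, 0.536300) → end (x,ẋ)=(0.349144, 0.972518)
phase 2: p=0.3940, T=0.253, ωT=0.747109, cosh=1.292311, sinh=0.818577; start (x,ẋ)=(0.349144, 0.972518) → end (x,ẋ)=(0.605616, 1.148369)

x = 0.6056, ẋ = 1.1484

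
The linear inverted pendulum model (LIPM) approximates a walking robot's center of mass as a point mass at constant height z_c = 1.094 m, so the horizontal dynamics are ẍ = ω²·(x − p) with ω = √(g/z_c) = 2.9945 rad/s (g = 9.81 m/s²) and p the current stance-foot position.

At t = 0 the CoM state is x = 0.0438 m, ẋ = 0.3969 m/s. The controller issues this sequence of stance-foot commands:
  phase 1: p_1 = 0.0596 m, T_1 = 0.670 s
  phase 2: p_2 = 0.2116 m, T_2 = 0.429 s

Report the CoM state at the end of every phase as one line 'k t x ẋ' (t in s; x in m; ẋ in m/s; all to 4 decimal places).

phase 1: p=0.0596, T=0.670, ωT=2.006315, cosh=3.785174, sinh=3.650691; start (x,ẋ)=(0.043800, 0.396900) → end (x,ẋ)=(0.483668, 1.329610)
phase 2: p=0.2116, T=0.429, ωT=1.284640, cosh=1.945059, sinh=1.668309; start (x,ẋ)=(0.483668, 1.329610) → end (x,ẋ)=(1.481546, 3.945354)

1 0.6700 0.4837 1.3296
2 1.0990 1.4815 3.9454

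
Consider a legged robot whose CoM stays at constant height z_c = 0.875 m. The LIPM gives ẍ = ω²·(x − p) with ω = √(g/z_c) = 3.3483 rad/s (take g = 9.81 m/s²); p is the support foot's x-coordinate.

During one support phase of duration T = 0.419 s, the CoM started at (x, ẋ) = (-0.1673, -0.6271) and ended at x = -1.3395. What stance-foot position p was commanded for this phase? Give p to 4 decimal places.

p = 0.5369

ωT = 3.3483·0.419 = 1.402938; cosh(ωT) = 2.156502, sinh(ωT) = 1.910628
x(T) = p + (x₀−p)·cosh(ωT) + (ẋ₀/ω)·sinh(ωT) ⇒ p·(1 − cosh) = x(T) − x₀·cosh − (ẋ₀/ω)·sinh
numerator   = -1.3395 − (-0.1673)·2.156502 − (-0.6271/3.3483)·1.910628 = -0.620877
denominator = 1 − 2.156502 = -1.156502
p = -0.620877 / -1.156502 = 0.5369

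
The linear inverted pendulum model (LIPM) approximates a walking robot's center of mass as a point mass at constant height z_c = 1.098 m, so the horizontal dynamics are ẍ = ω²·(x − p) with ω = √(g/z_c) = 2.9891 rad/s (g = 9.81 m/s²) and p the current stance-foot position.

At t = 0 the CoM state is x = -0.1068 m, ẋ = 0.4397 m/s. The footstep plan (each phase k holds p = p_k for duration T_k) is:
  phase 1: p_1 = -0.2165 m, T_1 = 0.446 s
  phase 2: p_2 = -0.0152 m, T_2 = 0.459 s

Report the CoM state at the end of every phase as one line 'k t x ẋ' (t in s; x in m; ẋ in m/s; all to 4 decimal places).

phase 1: p=-0.2165, T=0.446, ωT=1.333139, cosh=2.028289, sinh=1.764640; start (x,ẋ)=(-0.106800, 0.439700) → end (x,ẋ)=(0.265584, 1.470472)
phase 2: p=-0.0152, T=0.459, ωT=1.371997, cosh=2.098409, sinh=1.844809; start (x,ẋ)=(0.265584, 1.470472) → end (x,ẋ)=(1.481543, 4.633982)

1 0.4460 0.2656 1.4705
2 0.9050 1.4815 4.6340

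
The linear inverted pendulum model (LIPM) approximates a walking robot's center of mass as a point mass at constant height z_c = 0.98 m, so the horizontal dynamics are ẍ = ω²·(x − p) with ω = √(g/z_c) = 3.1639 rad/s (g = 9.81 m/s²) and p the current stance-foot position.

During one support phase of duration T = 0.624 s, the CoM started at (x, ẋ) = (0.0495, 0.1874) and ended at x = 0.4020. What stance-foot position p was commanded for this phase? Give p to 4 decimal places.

p = -0.0042

ωT = 3.1639·0.624 = 1.974274; cosh(ωT) = 3.670124, sinh(ωT) = 3.531262
x(T) = p + (x₀−p)·cosh(ωT) + (ẋ₀/ω)·sinh(ωT) ⇒ p·(1 − cosh) = x(T) − x₀·cosh − (ẋ₀/ω)·sinh
numerator   = 0.4020 − (0.0495)·3.670124 − (0.1874/3.1639)·3.531262 = 0.011170
denominator = 1 − 3.670124 = -2.670124
p = 0.011170 / -2.670124 = -0.0042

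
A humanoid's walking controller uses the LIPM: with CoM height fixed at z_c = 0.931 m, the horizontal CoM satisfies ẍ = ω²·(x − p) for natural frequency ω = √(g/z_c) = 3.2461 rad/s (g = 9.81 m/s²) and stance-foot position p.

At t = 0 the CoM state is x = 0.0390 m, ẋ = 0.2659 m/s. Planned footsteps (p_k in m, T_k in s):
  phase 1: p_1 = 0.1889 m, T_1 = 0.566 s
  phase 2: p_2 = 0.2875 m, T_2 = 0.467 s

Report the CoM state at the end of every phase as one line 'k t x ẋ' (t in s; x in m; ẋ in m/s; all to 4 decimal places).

1 0.5660 -0.0430 -0.6330
2 1.0330 -0.9239 -3.8357

phase 1: p=0.1889, T=0.566, ωT=1.837293, cosh=3.219381, sinh=3.060133; start (x,ẋ)=(0.039000, 0.265900) → end (x,ẋ)=(-0.043018, -0.632998)
phase 2: p=0.2875, T=0.467, ωT=1.515929, cosh=2.386626, sinh=2.167022; start (x,ẋ)=(-0.043018, -0.632998) → end (x,ẋ)=(-0.923899, -3.835719)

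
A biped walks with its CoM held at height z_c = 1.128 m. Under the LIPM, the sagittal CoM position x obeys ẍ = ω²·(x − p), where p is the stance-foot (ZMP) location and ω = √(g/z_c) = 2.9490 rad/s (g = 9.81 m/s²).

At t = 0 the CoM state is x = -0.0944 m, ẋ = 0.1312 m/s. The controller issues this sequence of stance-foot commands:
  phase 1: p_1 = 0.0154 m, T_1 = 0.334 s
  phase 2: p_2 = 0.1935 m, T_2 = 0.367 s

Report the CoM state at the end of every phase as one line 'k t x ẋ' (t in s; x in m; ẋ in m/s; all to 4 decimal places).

1 0.3340 -0.1009 -0.1729
2 0.7010 -0.3673 -1.4184

phase 1: p=0.0154, T=0.334, ωT=0.984966, cosh=1.525586, sinh=1.152134; start (x,ẋ)=(-0.094400, 0.131200) → end (x,ẋ)=(-0.100851, -0.172904)
phase 2: p=0.1935, T=0.367, ωT=1.082283, cosh=1.645116, sinh=1.306294; start (x,ẋ)=(-0.100851, -0.172904) → end (x,ẋ)=(-0.367332, -1.418366)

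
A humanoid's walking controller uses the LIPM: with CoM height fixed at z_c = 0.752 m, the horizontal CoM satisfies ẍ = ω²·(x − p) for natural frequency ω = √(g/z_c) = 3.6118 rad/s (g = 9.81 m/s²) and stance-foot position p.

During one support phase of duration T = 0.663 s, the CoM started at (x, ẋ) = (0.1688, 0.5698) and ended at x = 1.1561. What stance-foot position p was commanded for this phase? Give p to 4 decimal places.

p = 0.1402

ωT = 3.6118·0.663 = 2.394623; cosh(ωT) = 5.527638, sinh(ωT) = 5.436431
x(T) = p + (x₀−p)·cosh(ωT) + (ẋ₀/ω)·sinh(ωT) ⇒ p·(1 − cosh) = x(T) − x₀·cosh − (ẋ₀/ω)·sinh
numerator   = 1.1561 − (0.1688)·5.527638 − (0.5698/3.6118)·5.436431 = -0.634620
denominator = 1 − 5.527638 = -4.527638
p = -0.634620 / -4.527638 = 0.1402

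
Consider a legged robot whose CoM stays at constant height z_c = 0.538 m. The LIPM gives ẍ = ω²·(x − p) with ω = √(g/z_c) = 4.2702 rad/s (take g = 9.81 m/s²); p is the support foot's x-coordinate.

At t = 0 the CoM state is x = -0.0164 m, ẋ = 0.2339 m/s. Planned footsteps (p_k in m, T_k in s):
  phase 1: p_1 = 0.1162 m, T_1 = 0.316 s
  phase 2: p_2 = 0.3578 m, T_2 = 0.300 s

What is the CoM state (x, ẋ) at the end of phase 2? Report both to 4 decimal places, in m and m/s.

phase 1: p=0.1162, T=0.316, ωT=1.349383, cosh=2.057224, sinh=1.797823; start (x,ẋ)=(-0.016400, 0.233900) → end (x,ẋ)=(-0.058112, -0.536794)
phase 2: p=0.3578, T=0.300, ωT=1.281060, cosh=1.939098, sinh=1.661356; start (x,ẋ)=(-0.058112, -0.536794) → end (x,ẋ)=(-0.657539, -3.991511)

x = -0.6575, ẋ = -3.9915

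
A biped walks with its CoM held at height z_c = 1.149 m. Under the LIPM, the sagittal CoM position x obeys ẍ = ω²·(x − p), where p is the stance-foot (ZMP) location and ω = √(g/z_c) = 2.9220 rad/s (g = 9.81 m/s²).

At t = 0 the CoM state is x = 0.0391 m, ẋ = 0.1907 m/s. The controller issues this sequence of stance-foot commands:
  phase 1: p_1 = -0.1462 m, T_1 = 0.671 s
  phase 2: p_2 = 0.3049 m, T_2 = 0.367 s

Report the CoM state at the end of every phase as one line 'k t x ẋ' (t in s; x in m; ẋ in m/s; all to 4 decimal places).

1 0.6710 0.7523 2.5759
2 1.0380 2.1724 5.8909

phase 1: p=-0.1462, T=0.671, ωT=1.960662, cosh=3.622397, sinh=3.481632; start (x,ẋ)=(0.039100, 0.190700) → end (x,ẋ)=(0.752254, 2.575909)
phase 2: p=0.3049, T=0.367, ωT=1.072374, cosh=1.632252, sinh=1.290057; start (x,ẋ)=(0.752254, 2.575909) → end (x,ẋ)=(2.172352, 5.890852)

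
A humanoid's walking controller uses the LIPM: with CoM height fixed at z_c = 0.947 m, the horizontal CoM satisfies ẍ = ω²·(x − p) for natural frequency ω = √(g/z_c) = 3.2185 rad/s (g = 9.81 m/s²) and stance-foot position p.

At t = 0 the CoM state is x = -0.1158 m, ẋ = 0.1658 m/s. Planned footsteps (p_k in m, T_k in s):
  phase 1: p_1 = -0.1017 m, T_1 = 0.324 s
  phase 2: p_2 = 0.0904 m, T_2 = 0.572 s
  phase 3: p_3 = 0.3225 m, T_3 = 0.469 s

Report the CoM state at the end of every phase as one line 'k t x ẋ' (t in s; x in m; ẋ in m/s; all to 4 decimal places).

1 0.3240 -0.0602 0.2080
2 0.8960 -0.1975 -0.8168
3 1.3650 -1.4574 -5.5393

phase 1: p=-0.1017, T=0.324, ωT=1.042794, cosh=1.594801, sinh=1.242332; start (x,ẋ)=(-0.115800, 0.165800) → end (x,ẋ)=(-0.060188, 0.208040)
phase 2: p=0.0904, T=0.572, ωT=1.840982, cosh=3.230693, sinh=3.072031; start (x,ẋ)=(-0.060188, 0.208040) → end (x,ẋ)=(-0.197532, -0.816804)
phase 3: p=0.3225, T=0.469, ωT=1.509476, cosh=2.372694, sinh=2.151668; start (x,ẋ)=(-0.197532, -0.816804) → end (x,ẋ)=(-1.457437, -5.539325)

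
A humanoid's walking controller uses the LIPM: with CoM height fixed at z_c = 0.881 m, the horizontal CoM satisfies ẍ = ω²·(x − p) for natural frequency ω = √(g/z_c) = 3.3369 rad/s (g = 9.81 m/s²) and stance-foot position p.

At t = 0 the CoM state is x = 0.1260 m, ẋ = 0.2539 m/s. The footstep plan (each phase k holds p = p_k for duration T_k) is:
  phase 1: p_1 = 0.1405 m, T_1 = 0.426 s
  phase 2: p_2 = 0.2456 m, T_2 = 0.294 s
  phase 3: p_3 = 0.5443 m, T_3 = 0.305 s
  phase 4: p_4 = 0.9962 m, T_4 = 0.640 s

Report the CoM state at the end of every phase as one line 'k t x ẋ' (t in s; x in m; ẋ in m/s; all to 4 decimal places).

phase 1: p=0.1405, T=0.426, ωT=1.421519, cosh=2.192379, sinh=1.951032; start (x,ẋ)=(0.126000, 0.253900) → end (x,ẋ)=(0.257162, 0.462244)
phase 2: p=0.2456, T=0.294, ωT=0.981049, cosh=1.521085, sinh=1.146167; start (x,ẋ)=(0.257162, 0.462244) → end (x,ẋ)=(0.421959, 0.747332)
phase 3: p=0.5443, T=0.305, ωT=1.017754, cosh=1.564190, sinh=1.202784; start (x,ẋ)=(0.421959, 0.747332) → end (x,ẋ)=(0.622312, 0.677947)
phase 4: p=0.9962, T=0.640, ωT=2.135616, cosh=4.290215, sinh=4.172043; start (x,ẋ)=(0.622312, 0.677947) → end (x,ẋ)=(0.239758, -2.296623)

1 0.4260 0.2572 0.4622
2 0.7200 0.4220 0.7473
3 1.0250 0.6223 0.6779
4 1.6650 0.2398 -2.2966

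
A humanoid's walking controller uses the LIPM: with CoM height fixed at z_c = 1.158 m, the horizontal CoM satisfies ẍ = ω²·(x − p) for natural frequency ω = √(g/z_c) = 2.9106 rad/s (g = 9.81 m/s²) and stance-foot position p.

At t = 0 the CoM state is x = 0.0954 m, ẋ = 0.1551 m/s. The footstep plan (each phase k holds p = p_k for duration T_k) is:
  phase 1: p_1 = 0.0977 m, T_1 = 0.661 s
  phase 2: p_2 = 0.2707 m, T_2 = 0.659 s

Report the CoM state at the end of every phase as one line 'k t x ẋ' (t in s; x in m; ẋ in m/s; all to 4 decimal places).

1 0.6610 0.2682 0.5199
2 1.3200 0.8570 1.7839

phase 1: p=0.0977, T=0.661, ωT=1.923907, cosh=3.496846, sinh=3.350811; start (x,ẋ)=(0.095400, 0.155100) → end (x,ẋ)=(0.268215, 0.519929)
phase 2: p=0.2707, T=0.659, ωT=1.918085, cosh=3.477400, sinh=3.330512; start (x,ẋ)=(0.268215, 0.519929) → end (x,ẋ)=(0.856999, 1.783915)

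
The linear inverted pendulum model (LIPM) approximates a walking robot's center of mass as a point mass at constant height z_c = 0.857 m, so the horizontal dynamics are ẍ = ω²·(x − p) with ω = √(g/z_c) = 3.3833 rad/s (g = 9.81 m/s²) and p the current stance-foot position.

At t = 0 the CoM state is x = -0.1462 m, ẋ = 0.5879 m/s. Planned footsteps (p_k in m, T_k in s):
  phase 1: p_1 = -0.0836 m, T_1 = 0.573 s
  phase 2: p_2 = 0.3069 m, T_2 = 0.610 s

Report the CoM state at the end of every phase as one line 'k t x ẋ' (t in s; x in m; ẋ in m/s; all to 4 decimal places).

phase 1: p=-0.0836, T=0.573, ωT=1.938631, cosh=3.546566, sinh=3.402665; start (x,ẋ)=(-0.146200, 0.587900) → end (x,ẋ)=(0.285650, 1.364360)
phase 2: p=0.3069, T=0.610, ωT=2.063813, cosh=4.001456, sinh=3.874487; start (x,ẋ)=(0.285650, 1.364360) → end (x,ẋ)=(1.784306, 5.180869)

1 0.5730 0.2856 1.3644
2 1.1830 1.7843 5.1809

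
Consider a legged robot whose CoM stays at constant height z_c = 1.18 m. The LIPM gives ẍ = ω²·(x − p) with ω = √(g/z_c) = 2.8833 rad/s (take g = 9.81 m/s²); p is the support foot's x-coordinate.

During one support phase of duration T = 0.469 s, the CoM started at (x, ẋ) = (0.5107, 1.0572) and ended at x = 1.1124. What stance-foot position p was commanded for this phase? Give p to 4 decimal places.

ωT = 2.8833·0.469 = 1.352268; cosh(ωT) = 2.062418, sinh(ωT) = 1.803765
x(T) = p + (x₀−p)·cosh(ωT) + (ẋ₀/ω)·sinh(ωT) ⇒ p·(1 − cosh) = x(T) − x₀·cosh − (ẋ₀/ω)·sinh
numerator   = 1.1124 − (0.5107)·2.062418 − (1.0572/2.8833)·1.803765 = -0.602251
denominator = 1 − 2.062418 = -1.062418
p = -0.602251 / -1.062418 = 0.5669

p = 0.5669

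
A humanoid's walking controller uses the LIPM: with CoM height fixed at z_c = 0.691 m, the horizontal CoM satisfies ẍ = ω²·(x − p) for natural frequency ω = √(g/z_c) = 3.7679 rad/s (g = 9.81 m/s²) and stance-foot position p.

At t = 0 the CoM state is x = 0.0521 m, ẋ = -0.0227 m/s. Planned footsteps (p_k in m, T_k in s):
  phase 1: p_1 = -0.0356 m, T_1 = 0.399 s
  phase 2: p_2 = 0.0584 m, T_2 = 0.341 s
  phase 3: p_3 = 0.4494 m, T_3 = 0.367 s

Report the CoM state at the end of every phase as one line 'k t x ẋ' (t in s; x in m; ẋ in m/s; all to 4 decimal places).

1 0.3990 0.1585 0.6527
2 0.7400 0.5421 1.8989
3 1.1070 1.5871 4.6754

phase 1: p=-0.0356, T=0.399, ωT=1.503392, cosh=2.359646, sinh=2.137271; start (x,ẋ)=(0.052100, -0.022700) → end (x,ẋ)=(0.158465, 0.652686)
phase 2: p=0.0584, T=0.341, ωT=1.284854, cosh=1.945415, sinh=1.668724; start (x,ẋ)=(0.158465, 0.652686) → end (x,ẋ)=(0.542129, 1.898912)
phase 3: p=0.4494, T=0.367, ωT=1.382819, cosh=2.118497, sinh=1.867627; start (x,ẋ)=(0.542129, 1.898912) → end (x,ẋ)=(1.587075, 4.675375)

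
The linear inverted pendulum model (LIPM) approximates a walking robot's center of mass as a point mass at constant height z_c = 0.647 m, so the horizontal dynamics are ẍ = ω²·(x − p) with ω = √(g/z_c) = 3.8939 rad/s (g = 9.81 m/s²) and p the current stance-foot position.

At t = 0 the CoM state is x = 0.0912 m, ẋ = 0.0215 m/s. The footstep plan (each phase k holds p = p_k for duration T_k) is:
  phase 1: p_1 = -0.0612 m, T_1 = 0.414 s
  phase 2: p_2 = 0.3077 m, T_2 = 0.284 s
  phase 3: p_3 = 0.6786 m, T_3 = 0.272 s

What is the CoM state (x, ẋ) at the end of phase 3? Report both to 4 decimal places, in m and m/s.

x = 1.9022, ẋ = 5.4173

phase 1: p=-0.0612, T=0.414, ωT=1.612075, cosh=2.606337, sinh=2.406864; start (x,ẋ)=(0.091200, 0.021500) → end (x,ẋ)=(0.349295, 1.484342)
phase 2: p=0.3077, T=0.284, ωT=1.105868, cosh=1.676384, sinh=1.345461; start (x,ẋ)=(0.349295, 1.484342) → end (x,ẋ)=(0.890315, 2.706249)
phase 3: p=0.6786, T=0.272, ωT=1.059141, cosh=1.615323, sinh=1.268569; start (x,ẋ)=(0.890315, 2.706249) → end (x,ẋ)=(1.902240, 5.417270)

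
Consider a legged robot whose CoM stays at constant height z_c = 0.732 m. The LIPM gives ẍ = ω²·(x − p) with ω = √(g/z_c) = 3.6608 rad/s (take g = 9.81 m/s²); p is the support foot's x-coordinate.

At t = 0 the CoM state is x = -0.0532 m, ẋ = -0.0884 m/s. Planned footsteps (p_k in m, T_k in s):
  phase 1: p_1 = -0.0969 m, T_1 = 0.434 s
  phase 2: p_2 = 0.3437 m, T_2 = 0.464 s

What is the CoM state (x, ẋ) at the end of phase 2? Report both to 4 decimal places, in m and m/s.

phase 1: p=-0.0969, T=0.434, ωT=1.588787, cosh=2.550989, sinh=2.346816; start (x,ẋ)=(-0.053200, -0.088400) → end (x,ẋ)=(-0.042092, 0.149929)
phase 2: p=0.3437, T=0.464, ωT=1.698611, cosh=2.824644, sinh=2.641707; start (x,ẋ)=(-0.042092, 0.149929) → end (x,ẋ)=(-0.637833, -3.307406)

x = -0.6378, ẋ = -3.3074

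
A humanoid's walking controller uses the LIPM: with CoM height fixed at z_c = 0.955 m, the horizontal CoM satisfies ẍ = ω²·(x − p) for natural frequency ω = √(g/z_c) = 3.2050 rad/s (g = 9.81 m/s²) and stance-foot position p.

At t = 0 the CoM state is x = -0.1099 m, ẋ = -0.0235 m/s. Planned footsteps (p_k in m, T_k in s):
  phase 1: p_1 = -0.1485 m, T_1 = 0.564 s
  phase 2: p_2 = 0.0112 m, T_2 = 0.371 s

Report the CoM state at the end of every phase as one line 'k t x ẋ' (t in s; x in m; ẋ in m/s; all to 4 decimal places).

phase 1: p=-0.1485, T=0.564, ωT=1.807620, cosh=3.129983, sinh=2.965939; start (x,ẋ)=(-0.109900, -0.023500) → end (x,ẋ)=(-0.049430, 0.293371)
phase 2: p=0.0112, T=0.371, ωT=1.189055, cosh=1.794243, sinh=1.489734; start (x,ẋ)=(-0.049430, 0.293371) → end (x,ẋ)=(0.038779, 0.236895)

1 0.5640 -0.0494 0.2934
2 0.9350 0.0388 0.2369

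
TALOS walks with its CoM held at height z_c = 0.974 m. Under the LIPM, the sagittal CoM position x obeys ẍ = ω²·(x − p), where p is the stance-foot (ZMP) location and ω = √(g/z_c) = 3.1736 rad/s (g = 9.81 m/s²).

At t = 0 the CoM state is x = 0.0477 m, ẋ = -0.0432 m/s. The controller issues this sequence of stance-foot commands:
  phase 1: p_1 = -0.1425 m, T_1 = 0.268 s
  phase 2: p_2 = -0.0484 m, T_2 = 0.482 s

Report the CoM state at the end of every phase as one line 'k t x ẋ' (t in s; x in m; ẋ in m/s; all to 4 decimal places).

phase 1: p=-0.1425, T=0.268, ωT=0.850525, cosh=1.384033, sinh=0.956842; start (x,ẋ)=(0.047700, -0.043200) → end (x,ẋ)=(0.107718, 0.517778)
phase 2: p=-0.0484, T=0.482, ωT=1.529675, cosh=2.416642, sinh=2.200036; start (x,ẋ)=(0.107718, 0.517778) → end (x,ẋ)=(0.687821, 2.341305)

1 0.2680 0.1077 0.5178
2 0.7500 0.6878 2.3413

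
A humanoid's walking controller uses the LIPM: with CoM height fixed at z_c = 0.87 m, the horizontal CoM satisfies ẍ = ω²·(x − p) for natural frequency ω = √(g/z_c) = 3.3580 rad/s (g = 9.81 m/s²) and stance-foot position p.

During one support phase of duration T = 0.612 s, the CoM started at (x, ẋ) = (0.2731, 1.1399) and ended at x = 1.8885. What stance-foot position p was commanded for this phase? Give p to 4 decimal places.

p = 0.1680

ωT = 3.3580·0.612 = 2.055096; cosh(ωT) = 3.967834, sinh(ωT) = 3.839753
x(T) = p + (x₀−p)·cosh(ωT) + (ẋ₀/ω)·sinh(ωT) ⇒ p·(1 − cosh) = x(T) − x₀·cosh − (ẋ₀/ω)·sinh
numerator   = 1.8885 − (0.2731)·3.967834 − (1.1399/3.3580)·3.839753 = -0.498551
denominator = 1 − 3.967834 = -2.967834
p = -0.498551 / -2.967834 = 0.1680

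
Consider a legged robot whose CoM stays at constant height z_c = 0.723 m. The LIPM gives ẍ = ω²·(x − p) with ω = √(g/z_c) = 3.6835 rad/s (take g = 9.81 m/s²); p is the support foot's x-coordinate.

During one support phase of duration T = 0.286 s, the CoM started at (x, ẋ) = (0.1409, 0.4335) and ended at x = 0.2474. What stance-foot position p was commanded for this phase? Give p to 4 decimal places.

ωT = 3.6835·0.286 = 1.053481; cosh(ωT) = 1.608169, sinh(ωT) = 1.259447
x(T) = p + (x₀−p)·cosh(ωT) + (ẋ₀/ω)·sinh(ωT) ⇒ p·(1 − cosh) = x(T) − x₀·cosh − (ẋ₀/ω)·sinh
numerator   = 0.2474 − (0.1409)·1.608169 − (0.4335/3.6835)·1.259447 = -0.127412
denominator = 1 − 1.608169 = -0.608169
p = -0.127412 / -0.608169 = 0.2095

p = 0.2095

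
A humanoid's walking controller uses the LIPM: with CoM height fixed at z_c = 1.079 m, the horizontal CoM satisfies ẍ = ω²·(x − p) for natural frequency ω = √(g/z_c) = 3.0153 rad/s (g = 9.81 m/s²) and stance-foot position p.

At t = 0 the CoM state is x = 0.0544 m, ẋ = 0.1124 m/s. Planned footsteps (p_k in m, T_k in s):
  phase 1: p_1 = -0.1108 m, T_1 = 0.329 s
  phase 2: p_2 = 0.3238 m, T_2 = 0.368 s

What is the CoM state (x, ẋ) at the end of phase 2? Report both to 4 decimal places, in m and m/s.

phase 1: p=-0.1108, T=0.329, ωT=0.992034, cosh=1.533767, sinh=1.162946; start (x,ẋ)=(0.054400, 0.112400) → end (x,ẋ)=(0.185929, 0.751691)
phase 2: p=0.3238, T=0.368, ωT=1.109630, cosh=1.681459, sinh=1.351778; start (x,ẋ)=(0.185929, 0.751691) → end (x,ẋ)=(0.428963, 0.701973)

x = 0.4290, ẋ = 0.7020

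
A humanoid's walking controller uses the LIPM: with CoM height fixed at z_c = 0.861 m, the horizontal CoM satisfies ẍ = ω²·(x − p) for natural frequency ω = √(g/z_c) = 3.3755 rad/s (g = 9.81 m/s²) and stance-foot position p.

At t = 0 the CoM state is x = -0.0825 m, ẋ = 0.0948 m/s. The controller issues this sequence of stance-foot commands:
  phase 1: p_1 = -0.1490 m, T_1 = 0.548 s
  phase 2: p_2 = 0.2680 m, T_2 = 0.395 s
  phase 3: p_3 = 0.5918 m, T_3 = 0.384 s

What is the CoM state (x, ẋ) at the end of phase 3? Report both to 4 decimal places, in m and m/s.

x = 1.2195, ẋ = 2.5177

phase 1: p=-0.1490, T=0.548, ωT=1.849774, cosh=3.257828, sinh=3.100555; start (x,ẋ)=(-0.082500, 0.094800) → end (x,ẋ)=(0.154724, 1.004826)
phase 2: p=0.2680, T=0.395, ωT=1.333323, cosh=2.028613, sinh=1.765013; start (x,ẋ)=(0.154724, 1.004826) → end (x,ẋ)=(0.563619, 1.363526)
phase 3: p=0.5918, T=0.384, ωT=1.296192, cosh=1.964461, sinh=1.690889; start (x,ẋ)=(0.563619, 1.363526) → end (x,ẋ)=(1.219471, 2.517749)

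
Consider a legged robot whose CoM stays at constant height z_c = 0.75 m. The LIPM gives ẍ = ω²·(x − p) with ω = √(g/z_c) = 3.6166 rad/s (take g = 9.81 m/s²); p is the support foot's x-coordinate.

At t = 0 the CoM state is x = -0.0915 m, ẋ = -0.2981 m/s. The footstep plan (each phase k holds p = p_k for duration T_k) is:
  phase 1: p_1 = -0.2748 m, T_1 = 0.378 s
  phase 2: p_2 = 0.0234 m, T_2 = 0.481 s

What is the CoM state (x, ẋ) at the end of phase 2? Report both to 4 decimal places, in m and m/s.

phase 1: p=-0.2748, T=0.378, ωT=1.367075, cosh=2.089354, sinh=1.834502; start (x,ẋ)=(-0.091500, -0.298100) → end (x,ẋ)=(-0.043031, 0.593297)
phase 2: p=0.0234, T=0.481, ωT=1.739585, cosh=2.935285, sinh=2.759692; start (x,ẋ)=(-0.043031, 0.593297) → end (x,ẋ)=(0.281128, 1.078466)

x = 0.2811, ẋ = 1.0785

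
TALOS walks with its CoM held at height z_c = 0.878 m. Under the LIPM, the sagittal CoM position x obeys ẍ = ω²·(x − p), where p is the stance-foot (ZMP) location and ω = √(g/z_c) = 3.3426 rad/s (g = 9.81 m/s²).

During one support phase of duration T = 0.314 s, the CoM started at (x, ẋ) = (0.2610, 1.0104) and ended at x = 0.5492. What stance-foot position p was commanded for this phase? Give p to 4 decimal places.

ωT = 3.3426·0.314 = 1.049576; cosh(ωT) = 1.603263, sinh(ωT) = 1.253177
x(T) = p + (x₀−p)·cosh(ωT) + (ẋ₀/ω)·sinh(ωT) ⇒ p·(1 − cosh) = x(T) − x₀·cosh − (ẋ₀/ω)·sinh
numerator   = 0.5492 − (0.2610)·1.603263 − (1.0104/3.3426)·1.253177 = -0.248062
denominator = 1 − 1.603263 = -0.603263
p = -0.248062 / -0.603263 = 0.4112

p = 0.4112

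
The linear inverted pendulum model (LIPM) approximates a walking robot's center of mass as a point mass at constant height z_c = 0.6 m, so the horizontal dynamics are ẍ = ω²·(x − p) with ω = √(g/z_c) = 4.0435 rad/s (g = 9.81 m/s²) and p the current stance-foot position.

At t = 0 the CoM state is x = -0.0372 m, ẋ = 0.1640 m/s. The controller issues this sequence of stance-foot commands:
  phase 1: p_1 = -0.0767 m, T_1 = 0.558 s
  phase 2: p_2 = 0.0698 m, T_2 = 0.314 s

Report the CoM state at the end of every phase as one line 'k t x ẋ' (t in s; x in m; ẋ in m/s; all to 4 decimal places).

phase 1: p=-0.0767, T=0.558, ωT=2.256273, cosh=4.826090, sinh=4.721350; start (x,ẋ)=(-0.037200, 0.164000) → end (x,ẋ)=(0.305423, 1.545564)
phase 2: p=0.0698, T=0.314, ωT=1.269659, cosh=1.920283, sinh=1.639356; start (x,ẋ)=(0.305423, 1.545564) → end (x,ẋ)=(1.148882, 4.529806)

1 0.5580 0.3054 1.5456
2 0.8720 1.1489 4.5298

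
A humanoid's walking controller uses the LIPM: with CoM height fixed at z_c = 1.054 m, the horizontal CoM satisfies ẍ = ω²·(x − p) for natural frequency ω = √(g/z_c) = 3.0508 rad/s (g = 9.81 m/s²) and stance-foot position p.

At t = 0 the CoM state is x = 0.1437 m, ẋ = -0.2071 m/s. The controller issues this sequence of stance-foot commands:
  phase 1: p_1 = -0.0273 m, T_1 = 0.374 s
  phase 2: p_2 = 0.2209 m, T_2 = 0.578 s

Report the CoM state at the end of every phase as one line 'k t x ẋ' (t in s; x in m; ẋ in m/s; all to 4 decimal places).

1 0.3740 0.1722 0.3759
2 0.9520 0.4235 0.7081

phase 1: p=-0.0273, T=0.374, ωT=1.140999, cosh=1.724697, sinh=1.405197; start (x,ẋ)=(0.143700, -0.207100) → end (x,ẋ)=(0.172233, 0.375888)
phase 2: p=0.2209, T=0.578, ωT=1.763362, cosh=3.001741, sinh=2.830273; start (x,ẋ)=(0.172233, 0.375888) → end (x,ẋ)=(0.423531, 0.708099)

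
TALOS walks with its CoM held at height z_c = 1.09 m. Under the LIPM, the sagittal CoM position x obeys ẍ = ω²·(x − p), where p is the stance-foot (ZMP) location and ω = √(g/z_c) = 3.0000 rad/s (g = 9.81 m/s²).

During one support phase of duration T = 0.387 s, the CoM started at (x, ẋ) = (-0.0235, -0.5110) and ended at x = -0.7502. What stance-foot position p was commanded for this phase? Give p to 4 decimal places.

ωT = 3.0000·0.387 = 1.161000; cosh(ωT) = 1.753149, sinh(ωT) = 1.439976
x(T) = p + (x₀−p)·cosh(ωT) + (ẋ₀/ω)·sinh(ωT) ⇒ p·(1 − cosh) = x(T) − x₀·cosh − (ẋ₀/ω)·sinh
numerator   = -0.7502 − (-0.0235)·1.753149 − (-0.5110/3.0000)·1.439976 = -0.463725
denominator = 1 − 1.753149 = -0.753149
p = -0.463725 / -0.753149 = 0.6157

p = 0.6157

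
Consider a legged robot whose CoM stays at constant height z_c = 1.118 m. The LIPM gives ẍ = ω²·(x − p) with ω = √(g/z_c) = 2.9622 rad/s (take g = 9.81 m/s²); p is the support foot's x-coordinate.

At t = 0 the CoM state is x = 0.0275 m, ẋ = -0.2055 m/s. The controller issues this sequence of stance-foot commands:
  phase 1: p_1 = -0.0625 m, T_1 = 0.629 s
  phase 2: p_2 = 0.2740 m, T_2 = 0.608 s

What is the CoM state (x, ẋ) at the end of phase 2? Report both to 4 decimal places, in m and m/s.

phase 1: p=-0.0625, T=0.629, ωT=1.863224, cosh=3.299825, sinh=3.144654; start (x,ẋ)=(0.027500, -0.205500) → end (x,ẋ)=(0.016327, 0.160244)
phase 2: p=0.2740, T=0.608, ωT=1.801018, cosh=3.110469, sinh=2.945338; start (x,ẋ)=(0.016327, 0.160244) → end (x,ẋ)=(-0.368153, -1.749682)

x = -0.3682, ẋ = -1.7497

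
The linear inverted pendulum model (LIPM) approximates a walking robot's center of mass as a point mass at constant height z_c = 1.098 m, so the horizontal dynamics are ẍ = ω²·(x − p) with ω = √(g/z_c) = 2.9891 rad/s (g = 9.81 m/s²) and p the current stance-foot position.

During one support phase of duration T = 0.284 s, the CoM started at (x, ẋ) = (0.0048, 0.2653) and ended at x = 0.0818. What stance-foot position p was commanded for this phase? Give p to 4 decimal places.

ωT = 2.9891·0.284 = 0.848904; cosh(ωT) = 1.382484, sinh(ωT) = 0.954601
x(T) = p + (x₀−p)·cosh(ωT) + (ẋ₀/ω)·sinh(ωT) ⇒ p·(1 − cosh) = x(T) − x₀·cosh − (ẋ₀/ω)·sinh
numerator   = 0.0818 − (0.0048)·1.382484 − (0.2653/2.9891)·0.954601 = -0.009562
denominator = 1 − 1.382484 = -0.382484
p = -0.009562 / -0.382484 = 0.0250

p = 0.0250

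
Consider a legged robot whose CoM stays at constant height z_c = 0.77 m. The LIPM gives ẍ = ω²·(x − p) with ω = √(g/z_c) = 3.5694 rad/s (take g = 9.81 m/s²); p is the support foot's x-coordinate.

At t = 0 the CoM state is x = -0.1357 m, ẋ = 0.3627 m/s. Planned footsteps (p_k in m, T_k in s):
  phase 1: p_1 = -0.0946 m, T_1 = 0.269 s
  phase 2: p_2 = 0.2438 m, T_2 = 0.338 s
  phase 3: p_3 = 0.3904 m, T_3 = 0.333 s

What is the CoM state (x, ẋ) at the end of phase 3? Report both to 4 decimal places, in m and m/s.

phase 1: p=-0.0946, T=0.269, ωT=0.960169, cosh=1.497483, sinh=1.114654; start (x,ẋ)=(-0.135700, 0.362700) → end (x,ẋ)=(-0.042882, 0.379615)
phase 2: p=0.2438, T=0.338, ωT=1.206457, cosh=1.820440, sinh=1.521185; start (x,ẋ)=(-0.042882, 0.379615) → end (x,ẋ)=(-0.116306, -0.865538)
phase 3: p=0.3904, T=0.333, ωT=1.188610, cosh=1.793580, sinh=1.488936; start (x,ẋ)=(-0.116306, -0.865538) → end (x,ẋ)=(-0.879468, -4.245358)

x = -0.8795, ẋ = -4.2454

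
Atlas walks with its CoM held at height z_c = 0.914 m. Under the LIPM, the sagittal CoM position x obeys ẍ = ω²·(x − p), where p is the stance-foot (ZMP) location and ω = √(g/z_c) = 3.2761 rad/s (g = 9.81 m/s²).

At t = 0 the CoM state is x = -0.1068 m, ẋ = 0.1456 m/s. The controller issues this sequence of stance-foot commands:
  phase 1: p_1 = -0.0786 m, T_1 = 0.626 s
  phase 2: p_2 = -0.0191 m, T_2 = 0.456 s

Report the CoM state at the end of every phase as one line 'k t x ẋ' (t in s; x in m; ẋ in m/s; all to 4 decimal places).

phase 1: p=-0.0786, T=0.626, ωT=2.050839, cosh=3.951522, sinh=3.822896; start (x,ẋ)=(-0.106800, 0.145600) → end (x,ẋ)=(-0.020132, 0.222160)
phase 2: p=-0.0191, T=0.456, ωT=1.493902, cosh=2.339468, sinh=2.114973; start (x,ẋ)=(-0.020132, 0.222160) → end (x,ẋ)=(0.121907, 0.512587)

1 0.6260 -0.0201 0.2222
2 1.0820 0.1219 0.5126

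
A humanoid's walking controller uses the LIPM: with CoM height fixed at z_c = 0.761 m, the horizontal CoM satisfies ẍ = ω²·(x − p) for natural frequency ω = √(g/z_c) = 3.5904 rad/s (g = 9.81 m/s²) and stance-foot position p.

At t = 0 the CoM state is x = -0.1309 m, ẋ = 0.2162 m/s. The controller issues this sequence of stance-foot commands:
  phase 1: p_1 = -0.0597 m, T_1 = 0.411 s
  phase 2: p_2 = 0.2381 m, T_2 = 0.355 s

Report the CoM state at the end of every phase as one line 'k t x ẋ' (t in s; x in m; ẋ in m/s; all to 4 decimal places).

1 0.4110 -0.0987 -0.0323
2 0.7660 -0.4263 -2.0564

phase 1: p=-0.0597, T=0.411, ωT=1.475654, cosh=2.301263, sinh=2.072634; start (x,ẋ)=(-0.130900, 0.216200) → end (x,ẋ)=(-0.098744, -0.032308)
phase 2: p=0.2381, T=0.355, ωT=1.274592, cosh=1.928393, sinh=1.648848; start (x,ẋ)=(-0.098744, -0.032308) → end (x,ẋ)=(-0.426305, -2.056427)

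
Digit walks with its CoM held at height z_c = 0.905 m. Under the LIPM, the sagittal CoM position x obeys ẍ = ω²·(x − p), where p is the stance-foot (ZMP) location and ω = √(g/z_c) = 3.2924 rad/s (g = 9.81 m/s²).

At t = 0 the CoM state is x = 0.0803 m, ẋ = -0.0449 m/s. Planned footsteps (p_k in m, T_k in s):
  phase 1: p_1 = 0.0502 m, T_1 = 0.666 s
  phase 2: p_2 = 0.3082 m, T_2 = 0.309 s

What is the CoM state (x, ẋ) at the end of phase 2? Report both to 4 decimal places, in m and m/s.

phase 1: p=0.0502, T=0.666, ωT=2.192738, cosh=4.535663, sinh=4.424052; start (x,ẋ)=(0.080300, -0.044900) → end (x,ẋ)=(0.126391, 0.234778)
phase 2: p=0.3082, T=0.309, ωT=1.017352, cosh=1.563706, sinh=1.202154; start (x,ẋ)=(0.126391, 0.234778) → end (x,ẋ)=(0.109628, -0.352473)

x = 0.1096, ẋ = -0.3525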